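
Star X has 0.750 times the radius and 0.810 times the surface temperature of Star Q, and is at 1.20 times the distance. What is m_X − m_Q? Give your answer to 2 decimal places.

L_X/L_Q = (0.750)²(0.810)⁴ = 0.2421.
F_X/F_Q = (L_X/L_Q)/(d_X/d_Q)² = 0.2421/1.440 = 0.1682.
m_X − m_Q = −2.5 log₁₀(0.1682) = 1.94.

1.94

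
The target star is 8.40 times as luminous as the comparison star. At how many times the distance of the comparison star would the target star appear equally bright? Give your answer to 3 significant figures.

2.90

Equal flux requires L_t/d_t² = L_c/d_c², so d_t/d_c = √(L_t/L_c)
= √(8.40) = 2.898.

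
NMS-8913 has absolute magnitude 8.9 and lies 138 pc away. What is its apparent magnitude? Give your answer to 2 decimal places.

m = M + 5 log₁₀(d/10 pc) = 8.9 + 5 log₁₀(138/10)
  = 8.9 + 5 × 1.140 = 8.9 + 5.70 = 14.60.

14.60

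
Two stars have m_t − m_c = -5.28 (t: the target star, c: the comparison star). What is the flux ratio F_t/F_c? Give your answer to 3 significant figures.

F_t/F_c = 10^(−(m_t − m_c)/2.5) = 10^(5.28/2.5) = 10^2.112 = 129.4.

129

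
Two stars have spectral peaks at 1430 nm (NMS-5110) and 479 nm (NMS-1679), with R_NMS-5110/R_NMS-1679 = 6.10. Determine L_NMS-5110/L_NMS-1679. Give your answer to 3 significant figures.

0.468

Wien's law gives T ∝ 1/λ_max, so T_NMS-5110/T_NMS-1679 = λ_NMS-1679/λ_NMS-5110 = 479/1430 = 0.3350.
Then L ∝ R²T⁴ gives L_NMS-5110/L_NMS-1679 = (6.10)² × (0.3350)⁴ = 37.21 × 0.01259 = 0.4684.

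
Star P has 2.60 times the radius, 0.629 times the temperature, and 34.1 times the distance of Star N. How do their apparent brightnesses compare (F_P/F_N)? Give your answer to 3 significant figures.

L_P/L_N = (R_P/R_N)²(T_P/T_N)⁴ = (2.60)² × (0.629)⁴ = 1.058.
F_P/F_N = (L_P/L_N)/(d_P/d_N)² = 1.058 / (34.1)² = 9.100×10^-4.

9.10×10^-4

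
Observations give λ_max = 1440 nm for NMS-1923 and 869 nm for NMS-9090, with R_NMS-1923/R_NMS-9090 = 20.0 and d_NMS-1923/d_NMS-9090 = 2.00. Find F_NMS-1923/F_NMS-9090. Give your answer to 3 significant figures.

13.3

Wien's law: T_NMS-1923/T_NMS-9090 = λ_NMS-9090/λ_NMS-1923 = 869/1440 = 0.6035.
L_NMS-1923/L_NMS-9090 = (R_NMS-1923/R_NMS-9090)²(T_NMS-1923/T_NMS-9090)⁴ = (20.0)²(0.6035)⁴ = 53.05.
F_NMS-1923/F_NMS-9090 = (L_NMS-1923/L_NMS-9090)/(d_NMS-1923/d_NMS-9090)² = 53.05/(2.00)² = 13.26.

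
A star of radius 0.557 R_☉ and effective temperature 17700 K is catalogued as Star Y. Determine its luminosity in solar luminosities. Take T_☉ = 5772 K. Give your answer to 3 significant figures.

27.4 solar luminosities

L/L_☉ = (R/R_☉)² (T/T_☉)⁴ = (0.557)² × (17700/5772)⁴
       = 0.3102 × (3.067)⁴ = 0.3102 × 88.43 = 27.43.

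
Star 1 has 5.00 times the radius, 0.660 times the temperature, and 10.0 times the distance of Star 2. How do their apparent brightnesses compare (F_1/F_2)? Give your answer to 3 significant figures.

L_1/L_2 = (R_1/R_2)²(T_1/T_2)⁴ = (5.00)² × (0.660)⁴ = 4.744.
F_1/F_2 = (L_1/L_2)/(d_1/d_2)² = 4.744 / (10.0)² = 0.04744.

0.0474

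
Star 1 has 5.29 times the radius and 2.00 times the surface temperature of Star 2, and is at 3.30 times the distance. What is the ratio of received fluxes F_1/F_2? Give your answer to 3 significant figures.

L_1/L_2 = (R_1/R_2)²(T_1/T_2)⁴ = (5.29)² × (2.00)⁴ = 447.7.
F_1/F_2 = (L_1/L_2)/(d_1/d_2)² = 447.7 / (3.30)² = 41.12.

41.1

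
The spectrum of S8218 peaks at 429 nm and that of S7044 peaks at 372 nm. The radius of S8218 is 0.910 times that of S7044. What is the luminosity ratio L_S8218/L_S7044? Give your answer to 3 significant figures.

0.468

Wien's law gives T ∝ 1/λ_max, so T_S8218/T_S7044 = λ_S7044/λ_S8218 = 372/429 = 0.8671.
Then L ∝ R²T⁴ gives L_S8218/L_S7044 = (0.910)² × (0.8671)⁴ = 0.8281 × 0.5654 = 0.4682.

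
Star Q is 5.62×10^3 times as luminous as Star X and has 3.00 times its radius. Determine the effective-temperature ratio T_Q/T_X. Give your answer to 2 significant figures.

L ∝ R²T⁴ gives T ∝ (L/R²)^(1/4), so
T_Q/T_X = (5.62×10^3 / 3.00²)^(1/4) = (624.4)^(1/4) = 4.999.

5.0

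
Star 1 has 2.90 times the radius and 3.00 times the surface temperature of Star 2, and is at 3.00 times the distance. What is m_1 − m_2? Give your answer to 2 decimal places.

L_1/L_2 = (2.90)²(3.00)⁴ = 681.2.
F_1/F_2 = (L_1/L_2)/(d_1/d_2)² = 681.2/9.000 = 75.69.
m_1 − m_2 = −2.5 log₁₀(75.69) = -4.70.

-4.70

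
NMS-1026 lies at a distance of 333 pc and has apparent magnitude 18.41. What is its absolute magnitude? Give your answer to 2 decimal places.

M = m − 5 log₁₀(d/10 pc) = 18.41 − 5 log₁₀(333/10)
  = 18.41 − 5 × 1.522 = 18.41 − 7.61 = 10.80.

10.80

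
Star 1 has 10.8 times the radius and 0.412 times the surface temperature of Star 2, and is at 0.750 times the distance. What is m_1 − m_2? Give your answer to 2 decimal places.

-1.94

L_1/L_2 = (10.8)²(0.412)⁴ = 3.361.
F_1/F_2 = (L_1/L_2)/(d_1/d_2)² = 3.361/0.5625 = 5.975.
m_1 − m_2 = −2.5 log₁₀(5.975) = -1.94.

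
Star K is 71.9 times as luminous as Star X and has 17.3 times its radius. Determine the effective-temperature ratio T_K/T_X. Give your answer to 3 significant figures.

L ∝ R²T⁴ gives T ∝ (L/R²)^(1/4), so
T_K/T_X = (71.9 / 17.3²)^(1/4) = (0.2402)^(1/4) = 0.7001.

0.700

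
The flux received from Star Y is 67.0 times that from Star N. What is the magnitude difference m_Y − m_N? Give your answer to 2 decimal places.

-4.57

m_Y − m_N = −2.5 log₁₀(F_Y/F_N) = −2.5 log₁₀(67.0) = −2.5 × (1.826) = -4.565.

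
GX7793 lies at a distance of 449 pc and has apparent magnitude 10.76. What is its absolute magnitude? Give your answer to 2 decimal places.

M = m − 5 log₁₀(d/10 pc) = 10.76 − 5 log₁₀(449/10)
  = 10.76 − 5 × 1.652 = 10.76 − 8.26 = 2.50.

2.50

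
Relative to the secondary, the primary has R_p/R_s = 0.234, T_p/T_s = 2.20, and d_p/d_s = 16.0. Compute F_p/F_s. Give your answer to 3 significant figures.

L_p/L_s = (R_p/R_s)²(T_p/T_s)⁴ = (0.234)² × (2.20)⁴ = 1.283.
F_p/F_s = (L_p/L_s)/(d_p/d_s)² = 1.283 / (16.0)² = 0.005011.

0.00501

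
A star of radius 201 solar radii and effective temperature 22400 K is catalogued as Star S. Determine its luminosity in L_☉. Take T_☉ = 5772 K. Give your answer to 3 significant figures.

9.16×10^6 L_☉

L/L_☉ = (R/R_☉)² (T/T_☉)⁴ = (201)² × (22400/5772)⁴
       = 4.040×10^4 × (3.881)⁴ = 4.040×10^4 × 226.8 = 9.164×10^6.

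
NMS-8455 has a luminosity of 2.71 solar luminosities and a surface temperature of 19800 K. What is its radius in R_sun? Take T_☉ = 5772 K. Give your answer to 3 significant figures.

0.140 R_sun

R/R_☉ = √(L/L_☉) / (T/T_☉)² = √(2.71) / (3.430)²
       = 1.646 / 11.77 = 0.1399.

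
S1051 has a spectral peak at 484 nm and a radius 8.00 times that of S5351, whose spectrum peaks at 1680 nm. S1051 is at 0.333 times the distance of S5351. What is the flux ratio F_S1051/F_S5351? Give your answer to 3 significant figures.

Wien's law: T_S1051/T_S5351 = λ_S5351/λ_S1051 = 1680/484 = 3.471.
L_S1051/L_S5351 = (R_S1051/R_S5351)²(T_S1051/T_S5351)⁴ = (8.00)²(3.471)⁴ = 9290.
F_S1051/F_S5351 = (L_S1051/L_S5351)/(d_S1051/d_S5351)² = 9290/(0.333)² = 8.378×10^4.

8.38×10^4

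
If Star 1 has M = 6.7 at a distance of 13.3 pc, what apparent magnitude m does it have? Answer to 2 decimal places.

m = M + 5 log₁₀(d/10 pc) = 6.7 + 5 log₁₀(13.3/10)
  = 6.7 + 5 × 0.124 = 6.7 + 0.62 = 7.32.

7.32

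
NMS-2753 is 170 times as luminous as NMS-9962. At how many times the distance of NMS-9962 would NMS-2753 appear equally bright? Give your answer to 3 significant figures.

Equal flux requires L_NMS-2753/d_NMS-2753² = L_NMS-9962/d_NMS-9962², so d_NMS-2753/d_NMS-9962 = √(L_NMS-2753/L_NMS-9962)
= √(170) = 13.04.

13.0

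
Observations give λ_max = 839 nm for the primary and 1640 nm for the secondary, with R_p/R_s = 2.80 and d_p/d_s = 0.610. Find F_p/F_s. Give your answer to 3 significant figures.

308

Wien's law: T_p/T_s = λ_s/λ_p = 1640/839 = 1.955.
L_p/L_s = (R_p/R_s)²(T_p/T_s)⁴ = (2.80)²(1.955)⁴ = 114.5.
F_p/F_s = (L_p/L_s)/(d_p/d_s)² = 114.5/(0.610)² = 307.6.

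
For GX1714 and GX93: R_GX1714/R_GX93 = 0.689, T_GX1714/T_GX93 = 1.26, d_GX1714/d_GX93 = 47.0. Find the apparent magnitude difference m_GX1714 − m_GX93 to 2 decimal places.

8.17

L_GX1714/L_GX93 = (0.689)²(1.26)⁴ = 1.197.
F_GX1714/F_GX93 = (L_GX1714/L_GX93)/(d_GX1714/d_GX93)² = 1.197/2209 = 5.417×10^-4.
m_GX1714 − m_GX93 = −2.5 log₁₀(5.417×10^-4) = 8.17.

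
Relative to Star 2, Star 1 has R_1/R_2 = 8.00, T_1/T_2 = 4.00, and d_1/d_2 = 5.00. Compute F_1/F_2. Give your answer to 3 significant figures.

655

L_1/L_2 = (R_1/R_2)²(T_1/T_2)⁴ = (8.00)² × (4.00)⁴ = 1.638×10^4.
F_1/F_2 = (L_1/L_2)/(d_1/d_2)² = 1.638×10^4 / (5.00)² = 655.4.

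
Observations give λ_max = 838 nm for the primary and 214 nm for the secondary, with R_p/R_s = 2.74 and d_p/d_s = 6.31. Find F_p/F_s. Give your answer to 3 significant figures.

Wien's law: T_p/T_s = λ_s/λ_p = 214/838 = 0.2554.
L_p/L_s = (R_p/R_s)²(T_p/T_s)⁴ = (2.74)²(0.2554)⁴ = 0.03193.
F_p/F_s = (L_p/L_s)/(d_p/d_s)² = 0.03193/(6.31)² = 8.019×10^-4.

8.02×10^-4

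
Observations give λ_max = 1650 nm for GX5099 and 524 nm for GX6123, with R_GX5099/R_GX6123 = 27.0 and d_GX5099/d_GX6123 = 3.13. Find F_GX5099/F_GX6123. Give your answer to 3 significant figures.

0.757

Wien's law: T_GX5099/T_GX6123 = λ_GX6123/λ_GX5099 = 524/1650 = 0.3176.
L_GX5099/L_GX6123 = (R_GX5099/R_GX6123)²(T_GX5099/T_GX6123)⁴ = (27.0)²(0.3176)⁴ = 7.415.
F_GX5099/F_GX6123 = (L_GX5099/L_GX6123)/(d_GX5099/d_GX6123)² = 7.415/(3.13)² = 0.7569.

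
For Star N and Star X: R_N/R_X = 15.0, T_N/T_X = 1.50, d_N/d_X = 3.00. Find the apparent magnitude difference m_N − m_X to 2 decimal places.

L_N/L_X = (15.0)²(1.50)⁴ = 1139.
F_N/F_X = (L_N/L_X)/(d_N/d_X)² = 1139/9.000 = 126.6.
m_N − m_X = −2.5 log₁₀(126.6) = -5.26.

-5.26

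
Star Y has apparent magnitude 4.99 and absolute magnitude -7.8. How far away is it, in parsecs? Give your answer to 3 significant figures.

m − M = 5 log₁₀(d/10 pc)
4.99 − (-7.8) = 12.79 = 5 log₁₀(d/10)
d = 10 × 10^(12.79/5) = 10 × 10^2.558 = 3614 pc.

3.61×10^3 pc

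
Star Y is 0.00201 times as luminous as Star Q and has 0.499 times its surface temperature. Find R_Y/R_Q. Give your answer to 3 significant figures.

0.180

L ∝ R²T⁴ gives R ∝ √L / T², so
R_Y/R_Q = √(0.00201) / (0.499)² = 0.04483 / 0.2490 = 0.1801.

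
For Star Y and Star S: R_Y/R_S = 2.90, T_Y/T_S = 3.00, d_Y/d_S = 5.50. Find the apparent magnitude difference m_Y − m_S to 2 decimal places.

L_Y/L_S = (2.90)²(3.00)⁴ = 681.2.
F_Y/F_S = (L_Y/L_S)/(d_Y/d_S)² = 681.2/30.25 = 22.52.
m_Y − m_S = −2.5 log₁₀(22.52) = -3.38.

-3.38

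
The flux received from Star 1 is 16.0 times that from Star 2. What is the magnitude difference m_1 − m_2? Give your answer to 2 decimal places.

m_1 − m_2 = −2.5 log₁₀(F_1/F_2) = −2.5 log₁₀(16.0) = −2.5 × (1.204) = -3.010.

-3.01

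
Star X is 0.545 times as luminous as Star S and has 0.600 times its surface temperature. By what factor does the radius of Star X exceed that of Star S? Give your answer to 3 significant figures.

2.05

L ∝ R²T⁴ gives R ∝ √L / T², so
R_X/R_S = √(0.545) / (0.600)² = 0.7382 / 0.3600 = 2.051.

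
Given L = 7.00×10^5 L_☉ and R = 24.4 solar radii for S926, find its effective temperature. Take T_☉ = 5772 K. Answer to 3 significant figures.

3.38×10^4 K

T/T_☉ = (L/L_☉)^(1/4) / (R/R_☉)^(1/2)
T = 5772 × (7.00×10^5)^(1/4) / √(24.4) = 5772 × 28.93 / 4.940 = 3.380×10^4 K.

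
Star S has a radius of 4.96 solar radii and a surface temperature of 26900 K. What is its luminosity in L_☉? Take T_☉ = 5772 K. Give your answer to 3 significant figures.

L/L_☉ = (R/R_☉)² (T/T_☉)⁴ = (4.96)² × (26900/5772)⁴
       = 24.60 × (4.660)⁴ = 24.60 × 471.7 = 1.161×10^4.

1.16×10^4 L_☉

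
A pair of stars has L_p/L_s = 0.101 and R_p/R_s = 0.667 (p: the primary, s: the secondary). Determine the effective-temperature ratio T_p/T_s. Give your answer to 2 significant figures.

0.69

L ∝ R²T⁴ gives T ∝ (L/R²)^(1/4), so
T_p/T_s = (0.101 / 0.667²)^(1/4) = (0.2270)^(1/4) = 0.6903.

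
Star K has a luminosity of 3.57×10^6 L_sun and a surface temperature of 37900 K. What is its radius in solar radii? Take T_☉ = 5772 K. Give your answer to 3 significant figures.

43.8 solar radii

R/R_☉ = √(L/L_☉) / (T/T_☉)² = √(3.57×10^6) / (6.566)²
       = 1889 / 43.11 = 43.82.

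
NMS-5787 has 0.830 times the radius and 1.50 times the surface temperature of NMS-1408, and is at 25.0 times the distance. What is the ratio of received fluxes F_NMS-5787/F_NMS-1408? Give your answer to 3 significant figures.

L_NMS-5787/L_NMS-1408 = (R_NMS-5787/R_NMS-1408)²(T_NMS-5787/T_NMS-1408)⁴ = (0.830)² × (1.50)⁴ = 3.488.
F_NMS-5787/F_NMS-1408 = (L_NMS-5787/L_NMS-1408)/(d_NMS-5787/d_NMS-1408)² = 3.488 / (25.0)² = 0.005580.

0.00558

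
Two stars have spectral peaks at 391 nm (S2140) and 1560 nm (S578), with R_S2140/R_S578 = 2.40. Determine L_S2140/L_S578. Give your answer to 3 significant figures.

1.46×10^3

Wien's law gives T ∝ 1/λ_max, so T_S2140/T_S578 = λ_S578/λ_S2140 = 1560/391 = 3.990.
Then L ∝ R²T⁴ gives L_S2140/L_S578 = (2.40)² × (3.990)⁴ = 5.760 × 253.4 = 1460.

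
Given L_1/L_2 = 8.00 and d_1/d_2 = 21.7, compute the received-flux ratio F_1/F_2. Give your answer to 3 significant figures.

0.0170

F = L/(4πd²), so F_1/F_2 = (L_1/L_2) / (d_1/d_2)²
= 8.00 / (21.7)² = 8.00 / 470.9 = 0.01699.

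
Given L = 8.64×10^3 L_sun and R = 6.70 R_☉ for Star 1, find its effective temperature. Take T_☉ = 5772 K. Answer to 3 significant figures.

T/T_☉ = (L/L_☉)^(1/4) / (R/R_☉)^(1/2)
T = 5772 × (8.64×10^3)^(1/4) / √(6.70) = 5772 × 9.641 / 2.588 = 2.150×10^4 K.

2.15×10^4 K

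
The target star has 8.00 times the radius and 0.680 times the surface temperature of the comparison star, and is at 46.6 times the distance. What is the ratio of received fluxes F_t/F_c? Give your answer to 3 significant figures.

0.00630

L_t/L_c = (R_t/R_c)²(T_t/T_c)⁴ = (8.00)² × (0.680)⁴ = 13.68.
F_t/F_c = (L_t/L_c)/(d_t/d_c)² = 13.68 / (46.6)² = 0.006301.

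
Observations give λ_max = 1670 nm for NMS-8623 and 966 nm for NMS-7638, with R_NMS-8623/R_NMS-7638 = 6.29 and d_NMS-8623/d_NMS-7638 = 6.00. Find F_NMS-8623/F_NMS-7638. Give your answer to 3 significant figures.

0.123

Wien's law: T_NMS-8623/T_NMS-7638 = λ_NMS-7638/λ_NMS-8623 = 966/1670 = 0.5784.
L_NMS-8623/L_NMS-7638 = (R_NMS-8623/R_NMS-7638)²(T_NMS-8623/T_NMS-7638)⁴ = (6.29)²(0.5784)⁴ = 4.429.
F_NMS-8623/F_NMS-7638 = (L_NMS-8623/L_NMS-7638)/(d_NMS-8623/d_NMS-7638)² = 4.429/(6.00)² = 0.1230.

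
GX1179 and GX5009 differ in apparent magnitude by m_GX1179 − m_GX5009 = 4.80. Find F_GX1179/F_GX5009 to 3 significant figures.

F_GX1179/F_GX5009 = 10^(−(m_GX1179 − m_GX5009)/2.5) = 10^(-4.80/2.5) = 10^-1.920 = 0.01202.

0.0120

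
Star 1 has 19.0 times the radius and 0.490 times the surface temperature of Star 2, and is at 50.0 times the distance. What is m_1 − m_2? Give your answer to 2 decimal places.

5.20

L_1/L_2 = (19.0)²(0.490)⁴ = 20.81.
F_1/F_2 = (L_1/L_2)/(d_1/d_2)² = 20.81/2500 = 0.008324.
m_1 − m_2 = −2.5 log₁₀(0.008324) = 5.20.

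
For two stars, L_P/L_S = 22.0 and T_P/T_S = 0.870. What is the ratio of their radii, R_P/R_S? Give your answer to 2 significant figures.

6.2

L ∝ R²T⁴ gives R ∝ √L / T², so
R_P/R_S = √(22.0) / (0.870)² = 4.690 / 0.7569 = 6.197.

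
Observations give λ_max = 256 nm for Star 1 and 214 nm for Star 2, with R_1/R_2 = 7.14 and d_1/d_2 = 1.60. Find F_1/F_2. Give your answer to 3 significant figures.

9.72

Wien's law: T_1/T_2 = λ_2/λ_1 = 214/256 = 0.8359.
L_1/L_2 = (R_1/R_2)²(T_1/T_2)⁴ = (7.14)²(0.8359)⁴ = 24.89.
F_1/F_2 = (L_1/L_2)/(d_1/d_2)² = 24.89/(1.60)² = 9.724.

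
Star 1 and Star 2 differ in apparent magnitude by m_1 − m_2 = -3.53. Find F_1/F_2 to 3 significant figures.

25.8

F_1/F_2 = 10^(−(m_1 − m_2)/2.5) = 10^(3.53/2.5) = 10^1.412 = 25.82.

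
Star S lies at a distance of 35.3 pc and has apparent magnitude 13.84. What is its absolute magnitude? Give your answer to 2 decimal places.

11.10

M = m − 5 log₁₀(d/10 pc) = 13.84 − 5 log₁₀(35.3/10)
  = 13.84 − 5 × 0.548 = 13.84 − 2.74 = 11.10.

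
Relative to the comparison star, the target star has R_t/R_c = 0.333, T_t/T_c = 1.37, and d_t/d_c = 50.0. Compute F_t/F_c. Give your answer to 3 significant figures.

L_t/L_c = (R_t/R_c)²(T_t/T_c)⁴ = (0.333)² × (1.37)⁴ = 0.3906.
F_t/F_c = (L_t/L_c)/(d_t/d_c)² = 0.3906 / (50.0)² = 1.563×10^-4.

1.56×10^-4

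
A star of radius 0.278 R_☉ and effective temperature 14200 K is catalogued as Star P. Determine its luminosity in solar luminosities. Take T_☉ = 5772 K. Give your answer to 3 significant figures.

2.83 solar luminosities

L/L_☉ = (R/R_☉)² (T/T_☉)⁴ = (0.278)² × (14200/5772)⁴
       = 0.07728 × (2.460)⁴ = 0.07728 × 36.63 = 2.831.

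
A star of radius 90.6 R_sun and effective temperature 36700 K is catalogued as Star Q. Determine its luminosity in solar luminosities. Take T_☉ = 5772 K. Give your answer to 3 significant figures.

1.34×10^7 solar luminosities

L/L_☉ = (R/R_☉)² (T/T_☉)⁴ = (90.6)² × (36700/5772)⁴
       = 8208 × (6.358)⁴ = 8208 × 1634 = 1.342×10^7.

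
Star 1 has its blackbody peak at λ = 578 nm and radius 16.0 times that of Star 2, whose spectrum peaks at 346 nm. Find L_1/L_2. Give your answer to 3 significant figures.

Wien's law gives T ∝ 1/λ_max, so T_1/T_2 = λ_2/λ_1 = 346/578 = 0.5986.
Then L ∝ R²T⁴ gives L_1/L_2 = (16.0)² × (0.5986)⁴ = 256.0 × 0.1284 = 32.87.

32.9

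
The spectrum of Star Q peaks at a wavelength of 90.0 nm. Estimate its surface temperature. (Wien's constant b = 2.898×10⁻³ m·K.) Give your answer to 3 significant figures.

T = b/λ_max = 2.898×10⁻³ / (90.0×10⁻⁹) = 3.220×10^4 K.

3.22×10^4 K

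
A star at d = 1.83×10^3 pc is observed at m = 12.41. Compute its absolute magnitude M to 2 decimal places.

1.10

M = m − 5 log₁₀(d/10 pc) = 12.41 − 5 log₁₀(1.83×10^3/10)
  = 12.41 − 5 × 2.262 = 12.41 − 11.31 = 1.10.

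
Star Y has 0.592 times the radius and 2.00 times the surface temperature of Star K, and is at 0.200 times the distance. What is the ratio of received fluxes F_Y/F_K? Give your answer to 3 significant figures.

140

L_Y/L_K = (R_Y/R_K)²(T_Y/T_K)⁴ = (0.592)² × (2.00)⁴ = 5.607.
F_Y/F_K = (L_Y/L_K)/(d_Y/d_K)² = 5.607 / (0.200)² = 140.2.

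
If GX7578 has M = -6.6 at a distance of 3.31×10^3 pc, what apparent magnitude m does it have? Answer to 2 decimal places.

6.00

m = M + 5 log₁₀(d/10 pc) = -6.6 + 5 log₁₀(3.31×10^3/10)
  = -6.6 + 5 × 2.520 = -6.6 + 12.60 = 6.00.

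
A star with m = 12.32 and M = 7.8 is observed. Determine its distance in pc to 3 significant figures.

80.2 pc

m − M = 5 log₁₀(d/10 pc)
12.32 − (7.8) = 4.52 = 5 log₁₀(d/10)
d = 10 × 10^(4.52/5) = 10 × 10^0.904 = 80.17 pc.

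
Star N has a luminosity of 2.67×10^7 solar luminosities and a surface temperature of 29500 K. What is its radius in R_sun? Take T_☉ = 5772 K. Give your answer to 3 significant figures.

198 R_sun

R/R_☉ = √(L/L_☉) / (T/T_☉)² = √(2.67×10^7) / (5.111)²
       = 5167 / 26.12 = 197.8.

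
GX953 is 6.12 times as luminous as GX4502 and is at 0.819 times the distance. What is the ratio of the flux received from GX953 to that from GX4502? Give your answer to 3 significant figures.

F = L/(4πd²), so F_GX953/F_GX4502 = (L_GX953/L_GX4502) / (d_GX953/d_GX4502)²
= 6.12 / (0.819)² = 6.12 / 0.6708 = 9.124.

9.12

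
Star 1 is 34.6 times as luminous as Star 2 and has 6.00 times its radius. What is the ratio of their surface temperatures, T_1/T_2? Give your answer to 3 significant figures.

0.990

L ∝ R²T⁴ gives T ∝ (L/R²)^(1/4), so
T_1/T_2 = (34.6 / 6.00²)^(1/4) = (0.9611)^(1/4) = 0.9901.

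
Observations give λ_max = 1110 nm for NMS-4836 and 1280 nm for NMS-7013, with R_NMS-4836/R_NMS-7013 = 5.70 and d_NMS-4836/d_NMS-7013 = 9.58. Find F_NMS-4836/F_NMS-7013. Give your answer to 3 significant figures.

0.626

Wien's law: T_NMS-4836/T_NMS-7013 = λ_NMS-7013/λ_NMS-4836 = 1280/1110 = 1.153.
L_NMS-4836/L_NMS-7013 = (R_NMS-4836/R_NMS-7013)²(T_NMS-4836/T_NMS-7013)⁴ = (5.70)²(1.153)⁴ = 57.45.
F_NMS-4836/F_NMS-7013 = (L_NMS-4836/L_NMS-7013)/(d_NMS-4836/d_NMS-7013)² = 57.45/(9.58)² = 0.6260.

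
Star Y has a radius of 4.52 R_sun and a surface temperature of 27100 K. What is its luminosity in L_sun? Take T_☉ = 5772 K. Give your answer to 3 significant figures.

L/L_☉ = (R/R_☉)² (T/T_☉)⁴ = (4.52)² × (27100/5772)⁴
       = 20.43 × (4.695)⁴ = 20.43 × 485.9 = 9928.

9.93×10^3 L_sun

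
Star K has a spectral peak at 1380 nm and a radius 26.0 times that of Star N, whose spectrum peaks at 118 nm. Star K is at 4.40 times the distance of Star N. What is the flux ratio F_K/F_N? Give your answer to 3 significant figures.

0.00187

Wien's law: T_K/T_N = λ_N/λ_K = 118/1380 = 0.08551.
L_K/L_N = (R_K/R_N)²(T_K/T_N)⁴ = (26.0)²(0.08551)⁴ = 0.03614.
F_K/F_N = (L_K/L_N)/(d_K/d_N)² = 0.03614/(4.40)² = 0.001867.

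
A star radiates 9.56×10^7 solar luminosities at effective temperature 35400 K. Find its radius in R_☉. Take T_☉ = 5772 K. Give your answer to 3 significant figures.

260 R_☉

R/R_☉ = √(L/L_☉) / (T/T_☉)² = √(9.56×10^7) / (6.133)²
       = 9778 / 37.61 = 259.9.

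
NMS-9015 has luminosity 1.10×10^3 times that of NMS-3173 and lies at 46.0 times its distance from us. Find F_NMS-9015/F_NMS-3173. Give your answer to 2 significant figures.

0.52

F = L/(4πd²), so F_NMS-9015/F_NMS-3173 = (L_NMS-9015/L_NMS-3173) / (d_NMS-9015/d_NMS-3173)²
= 1.10×10^3 / (46.0)² = 1.10×10^3 / 2116 = 0.5198.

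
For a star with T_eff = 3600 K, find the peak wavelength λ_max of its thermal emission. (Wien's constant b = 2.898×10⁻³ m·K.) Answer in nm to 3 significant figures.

805 nm

λ_max = b/T = 2.898×10⁻³ / 3600 = 8.05×10^-7 m = 805.0 nm.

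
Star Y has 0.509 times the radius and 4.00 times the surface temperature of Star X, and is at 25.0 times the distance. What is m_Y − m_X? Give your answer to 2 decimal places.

L_Y/L_X = (0.509)²(4.00)⁴ = 66.32.
F_Y/F_X = (L_Y/L_X)/(d_Y/d_X)² = 66.32/625.0 = 0.1061.
m_Y − m_X = −2.5 log₁₀(0.1061) = 2.44.

2.44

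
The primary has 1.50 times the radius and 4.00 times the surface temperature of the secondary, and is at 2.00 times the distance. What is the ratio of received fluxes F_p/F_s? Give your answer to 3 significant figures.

144

L_p/L_s = (R_p/R_s)²(T_p/T_s)⁴ = (1.50)² × (4.00)⁴ = 576.0.
F_p/F_s = (L_p/L_s)/(d_p/d_s)² = 576.0 / (2.00)² = 144.0.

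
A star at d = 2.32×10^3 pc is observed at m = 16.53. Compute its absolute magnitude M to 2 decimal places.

M = m − 5 log₁₀(d/10 pc) = 16.53 − 5 log₁₀(2.32×10^3/10)
  = 16.53 − 5 × 2.365 = 16.53 − 11.83 = 4.70.

4.70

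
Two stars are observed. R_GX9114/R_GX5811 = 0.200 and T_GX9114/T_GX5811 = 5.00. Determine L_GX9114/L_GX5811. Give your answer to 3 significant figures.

From the Stefan–Boltzmann law, L ∝ R²T⁴, so
L_GX9114/L_GX5811 = (R_GX9114/R_GX5811)² (T_GX9114/T_GX5811)⁴ = (0.200)² × (5.00)⁴ = 0.04000 × 625.0 = 25.00.

25.0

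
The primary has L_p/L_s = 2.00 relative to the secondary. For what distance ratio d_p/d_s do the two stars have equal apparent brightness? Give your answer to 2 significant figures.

Equal flux requires L_p/d_p² = L_s/d_s², so d_p/d_s = √(L_p/L_s)
= √(2.00) = 1.414.

1.4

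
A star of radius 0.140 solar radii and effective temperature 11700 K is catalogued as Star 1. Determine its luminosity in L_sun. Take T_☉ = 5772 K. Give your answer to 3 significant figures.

L/L_☉ = (R/R_☉)² (T/T_☉)⁴ = (0.140)² × (11700/5772)⁴
       = 0.01960 × (2.027)⁴ = 0.01960 × 16.88 = 0.3309.

0.331 L_sun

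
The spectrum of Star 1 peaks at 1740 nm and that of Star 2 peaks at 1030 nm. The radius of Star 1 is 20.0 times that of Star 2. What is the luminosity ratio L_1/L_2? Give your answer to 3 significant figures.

Wien's law gives T ∝ 1/λ_max, so T_1/T_2 = λ_2/λ_1 = 1030/1740 = 0.5920.
Then L ∝ R²T⁴ gives L_1/L_2 = (20.0)² × (0.5920)⁴ = 400.0 × 0.1228 = 49.11.

49.1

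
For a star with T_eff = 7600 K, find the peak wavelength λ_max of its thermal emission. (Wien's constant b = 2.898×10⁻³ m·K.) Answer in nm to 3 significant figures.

381 nm

λ_max = b/T = 2.898×10⁻³ / 7600 = 3.81×10^-7 m = 381.3 nm.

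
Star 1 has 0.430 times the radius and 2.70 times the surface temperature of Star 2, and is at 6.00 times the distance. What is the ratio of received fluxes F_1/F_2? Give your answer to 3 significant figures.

L_1/L_2 = (R_1/R_2)²(T_1/T_2)⁴ = (0.430)² × (2.70)⁴ = 9.826.
F_1/F_2 = (L_1/L_2)/(d_1/d_2)² = 9.826 / (6.00)² = 0.2730.

0.273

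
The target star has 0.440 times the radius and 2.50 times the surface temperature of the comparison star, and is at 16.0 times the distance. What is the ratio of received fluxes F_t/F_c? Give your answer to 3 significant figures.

0.0295

L_t/L_c = (R_t/R_c)²(T_t/T_c)⁴ = (0.440)² × (2.50)⁴ = 7.562.
F_t/F_c = (L_t/L_c)/(d_t/d_c)² = 7.562 / (16.0)² = 0.02954.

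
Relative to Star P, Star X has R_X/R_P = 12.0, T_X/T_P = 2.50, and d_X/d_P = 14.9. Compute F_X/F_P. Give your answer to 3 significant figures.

25.3

L_X/L_P = (R_X/R_P)²(T_X/T_P)⁴ = (12.0)² × (2.50)⁴ = 5625.
F_X/F_P = (L_X/L_P)/(d_X/d_P)² = 5625 / (14.9)² = 25.34.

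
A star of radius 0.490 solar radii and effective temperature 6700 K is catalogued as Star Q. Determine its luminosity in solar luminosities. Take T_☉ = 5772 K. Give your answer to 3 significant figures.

0.436 solar luminosities

L/L_☉ = (R/R_☉)² (T/T_☉)⁴ = (0.490)² × (6700/5772)⁴
       = 0.2401 × (1.161)⁴ = 0.2401 × 1.815 = 0.4359.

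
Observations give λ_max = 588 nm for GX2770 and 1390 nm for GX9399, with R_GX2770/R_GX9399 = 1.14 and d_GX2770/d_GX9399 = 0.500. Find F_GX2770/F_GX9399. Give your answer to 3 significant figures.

Wien's law: T_GX2770/T_GX9399 = λ_GX9399/λ_GX2770 = 1390/588 = 2.364.
L_GX2770/L_GX9399 = (R_GX2770/R_GX9399)²(T_GX2770/T_GX9399)⁴ = (1.14)²(2.364)⁴ = 40.58.
F_GX2770/F_GX9399 = (L_GX2770/L_GX9399)/(d_GX2770/d_GX9399)² = 40.58/(0.500)² = 162.3.

162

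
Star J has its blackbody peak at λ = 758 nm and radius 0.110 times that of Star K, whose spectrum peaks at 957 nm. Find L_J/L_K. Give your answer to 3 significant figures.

Wien's law gives T ∝ 1/λ_max, so T_J/T_K = λ_K/λ_J = 957/758 = 1.263.
Then L ∝ R²T⁴ gives L_J/L_K = (0.110)² × (1.263)⁴ = 0.01210 × 2.541 = 0.03074.

0.0307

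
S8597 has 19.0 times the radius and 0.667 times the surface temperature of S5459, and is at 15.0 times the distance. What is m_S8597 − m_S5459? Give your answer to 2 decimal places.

L_S8597/L_S5459 = (19.0)²(0.667)⁴ = 71.45.
F_S8597/F_S5459 = (L_S8597/L_S5459)/(d_S8597/d_S5459)² = 71.45/225.0 = 0.3176.
m_S8597 − m_S5459 = −2.5 log₁₀(0.3176) = 1.25.

1.25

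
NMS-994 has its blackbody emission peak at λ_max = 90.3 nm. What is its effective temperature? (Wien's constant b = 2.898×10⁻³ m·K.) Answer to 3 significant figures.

3.21×10^4 K

T = b/λ_max = 2.898×10⁻³ / (90.3×10⁻⁹) = 3.209×10^4 K.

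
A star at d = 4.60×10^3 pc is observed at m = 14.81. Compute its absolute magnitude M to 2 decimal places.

M = m − 5 log₁₀(d/10 pc) = 14.81 − 5 log₁₀(4.60×10^3/10)
  = 14.81 − 5 × 2.663 = 14.81 − 13.31 = 1.50.

1.50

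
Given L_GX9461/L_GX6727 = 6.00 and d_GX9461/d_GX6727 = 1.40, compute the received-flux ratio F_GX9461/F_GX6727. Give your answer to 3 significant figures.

F = L/(4πd²), so F_GX9461/F_GX6727 = (L_GX9461/L_GX6727) / (d_GX9461/d_GX6727)²
= 6.00 / (1.40)² = 6.00 / 1.960 = 3.061.

3.06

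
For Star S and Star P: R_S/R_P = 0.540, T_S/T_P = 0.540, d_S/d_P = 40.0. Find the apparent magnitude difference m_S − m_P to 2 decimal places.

L_S/L_P = (0.540)²(0.540)⁴ = 0.02479.
F_S/F_P = (L_S/L_P)/(d_S/d_P)² = 0.02479/1600 = 1.550×10^-5.
m_S − m_P = −2.5 log₁₀(1.550×10^-5) = 12.02.

12.02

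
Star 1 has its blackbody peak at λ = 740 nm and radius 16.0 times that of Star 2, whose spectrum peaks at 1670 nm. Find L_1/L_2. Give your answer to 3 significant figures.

6.64×10^3

Wien's law gives T ∝ 1/λ_max, so T_1/T_2 = λ_2/λ_1 = 1670/740 = 2.257.
Then L ∝ R²T⁴ gives L_1/L_2 = (16.0)² × (2.257)⁴ = 256.0 × 25.94 = 6640.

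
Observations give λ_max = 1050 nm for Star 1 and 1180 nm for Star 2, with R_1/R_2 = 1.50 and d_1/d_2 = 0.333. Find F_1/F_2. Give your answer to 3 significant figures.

Wien's law: T_1/T_2 = λ_2/λ_1 = 1180/1050 = 1.124.
L_1/L_2 = (R_1/R_2)²(T_1/T_2)⁴ = (1.50)²(1.124)⁴ = 3.589.
F_1/F_2 = (L_1/L_2)/(d_1/d_2)² = 3.589/(0.333)² = 32.36.

32.4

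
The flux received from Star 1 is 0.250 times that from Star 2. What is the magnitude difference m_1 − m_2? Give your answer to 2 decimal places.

1.51

m_1 − m_2 = −2.5 log₁₀(F_1/F_2) = −2.5 log₁₀(0.250) = −2.5 × (-0.602) = 1.505.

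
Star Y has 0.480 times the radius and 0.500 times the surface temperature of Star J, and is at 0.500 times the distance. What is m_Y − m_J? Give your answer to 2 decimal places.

3.10

L_Y/L_J = (0.480)²(0.500)⁴ = 0.01440.
F_Y/F_J = (L_Y/L_J)/(d_Y/d_J)² = 0.01440/0.2500 = 0.05760.
m_Y − m_J = −2.5 log₁₀(0.05760) = 3.10.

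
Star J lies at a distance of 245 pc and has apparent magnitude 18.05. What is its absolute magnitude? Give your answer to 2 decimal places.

11.10

M = m − 5 log₁₀(d/10 pc) = 18.05 − 5 log₁₀(245/10)
  = 18.05 − 5 × 1.389 = 18.05 − 6.95 = 11.10.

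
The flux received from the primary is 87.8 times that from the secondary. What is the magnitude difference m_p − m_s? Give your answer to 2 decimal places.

-4.86

m_p − m_s = −2.5 log₁₀(F_p/F_s) = −2.5 log₁₀(87.8) = −2.5 × (1.943) = -4.859.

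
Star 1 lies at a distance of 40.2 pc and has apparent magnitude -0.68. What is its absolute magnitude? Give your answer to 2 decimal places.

-3.70

M = m − 5 log₁₀(d/10 pc) = -0.68 − 5 log₁₀(40.2/10)
  = -0.68 − 5 × 0.604 = -0.68 − 3.02 = -3.70.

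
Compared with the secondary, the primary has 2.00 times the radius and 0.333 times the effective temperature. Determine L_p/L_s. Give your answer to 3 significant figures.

0.0492

From the Stefan–Boltzmann law, L ∝ R²T⁴, so
L_p/L_s = (R_p/R_s)² (T_p/T_s)⁴ = (2.00)² × (0.333)⁴ = 4.000 × 0.01230 = 0.04919.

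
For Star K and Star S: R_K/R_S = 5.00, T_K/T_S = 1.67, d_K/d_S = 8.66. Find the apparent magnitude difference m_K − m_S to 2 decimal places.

L_K/L_S = (5.00)²(1.67)⁴ = 194.4.
F_K/F_S = (L_K/L_S)/(d_K/d_S)² = 194.4/75.00 = 2.593.
m_K − m_S = −2.5 log₁₀(2.593) = -1.03.

-1.03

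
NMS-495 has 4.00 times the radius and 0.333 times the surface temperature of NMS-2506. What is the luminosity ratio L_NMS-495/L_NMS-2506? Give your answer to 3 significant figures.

0.197

From the Stefan–Boltzmann law, L ∝ R²T⁴, so
L_NMS-495/L_NMS-2506 = (R_NMS-495/R_NMS-2506)² (T_NMS-495/T_NMS-2506)⁴ = (4.00)² × (0.333)⁴ = 16.00 × 0.01230 = 0.1967.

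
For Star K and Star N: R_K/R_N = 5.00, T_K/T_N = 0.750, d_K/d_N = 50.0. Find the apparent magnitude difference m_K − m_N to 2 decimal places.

6.25

L_K/L_N = (5.00)²(0.750)⁴ = 7.910.
F_K/F_N = (L_K/L_N)/(d_K/d_N)² = 7.910/2500 = 0.003164.
m_K − m_N = −2.5 log₁₀(0.003164) = 6.25.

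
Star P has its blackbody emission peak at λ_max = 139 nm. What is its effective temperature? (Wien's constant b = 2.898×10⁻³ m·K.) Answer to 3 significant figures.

T = b/λ_max = 2.898×10⁻³ / (139×10⁻⁹) = 2.085×10^4 K.

2.08×10^4 K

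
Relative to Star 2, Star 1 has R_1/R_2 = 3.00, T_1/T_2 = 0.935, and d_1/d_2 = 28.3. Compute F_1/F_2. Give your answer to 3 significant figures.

L_1/L_2 = (R_1/R_2)²(T_1/T_2)⁴ = (3.00)² × (0.935)⁴ = 6.878.
F_1/F_2 = (L_1/L_2)/(d_1/d_2)² = 6.878 / (28.3)² = 0.008588.

0.00859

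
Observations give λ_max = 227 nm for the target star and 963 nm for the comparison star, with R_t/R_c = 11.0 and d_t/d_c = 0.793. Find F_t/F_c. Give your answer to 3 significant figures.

Wien's law: T_t/T_c = λ_c/λ_t = 963/227 = 4.242.
L_t/L_c = (R_t/R_c)²(T_t/T_c)⁴ = (11.0)²(4.242)⁴ = 3.919×10^4.
F_t/F_c = (L_t/L_c)/(d_t/d_c)² = 3.919×10^4/(0.793)² = 6.232×10^4.

6.23×10^4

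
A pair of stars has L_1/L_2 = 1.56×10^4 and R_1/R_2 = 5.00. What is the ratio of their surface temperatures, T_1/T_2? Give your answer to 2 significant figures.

5.0

L ∝ R²T⁴ gives T ∝ (L/R²)^(1/4), so
T_1/T_2 = (1.56×10^4 / 5.00²)^(1/4) = (624.0)^(1/4) = 4.998.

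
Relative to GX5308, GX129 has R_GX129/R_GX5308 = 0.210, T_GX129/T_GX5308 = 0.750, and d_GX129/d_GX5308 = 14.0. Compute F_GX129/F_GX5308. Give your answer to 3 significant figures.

L_GX129/L_GX5308 = (R_GX129/R_GX5308)²(T_GX129/T_GX5308)⁴ = (0.210)² × (0.750)⁴ = 0.01395.
F_GX129/F_GX5308 = (L_GX129/L_GX5308)/(d_GX129/d_GX5308)² = 0.01395 / (14.0)² = 7.119×10^-5.

7.12×10^-5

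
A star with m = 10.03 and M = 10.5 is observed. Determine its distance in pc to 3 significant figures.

8.05 pc

m − M = 5 log₁₀(d/10 pc)
10.03 − (10.5) = -0.47 = 5 log₁₀(d/10)
d = 10 × 10^(-0.47/5) = 10 × 10^-0.094 = 8.054 pc.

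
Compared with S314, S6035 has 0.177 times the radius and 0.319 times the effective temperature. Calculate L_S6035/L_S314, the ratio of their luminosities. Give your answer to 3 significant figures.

3.24×10^-4

From the Stefan–Boltzmann law, L ∝ R²T⁴, so
L_S6035/L_S314 = (R_S6035/R_S314)² (T_S6035/T_S314)⁴ = (0.177)² × (0.319)⁴ = 0.03133 × 0.01036 = 3.244×10^-4.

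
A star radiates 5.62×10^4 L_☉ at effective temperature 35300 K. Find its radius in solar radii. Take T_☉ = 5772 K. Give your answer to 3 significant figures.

R/R_☉ = √(L/L_☉) / (T/T_☉)² = √(5.62×10^4) / (6.116)²
       = 237.1 / 37.40 = 6.338.

6.34 solar radii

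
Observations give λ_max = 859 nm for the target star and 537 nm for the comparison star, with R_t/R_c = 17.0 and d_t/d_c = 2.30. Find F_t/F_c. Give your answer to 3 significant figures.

Wien's law: T_t/T_c = λ_c/λ_t = 537/859 = 0.6251.
L_t/L_c = (R_t/R_c)²(T_t/T_c)⁴ = (17.0)²(0.6251)⁴ = 44.14.
F_t/F_c = (L_t/L_c)/(d_t/d_c)² = 44.14/(2.30)² = 8.344.

8.34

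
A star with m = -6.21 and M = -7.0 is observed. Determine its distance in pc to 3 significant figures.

14.4 pc

m − M = 5 log₁₀(d/10 pc)
-6.21 − (-7.0) = 0.79 = 5 log₁₀(d/10)
d = 10 × 10^(0.79/5) = 10 × 10^0.158 = 14.39 pc.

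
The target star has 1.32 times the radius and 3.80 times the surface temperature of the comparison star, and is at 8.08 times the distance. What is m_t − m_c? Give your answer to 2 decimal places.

-1.86

L_t/L_c = (1.32)²(3.80)⁴ = 363.3.
F_t/F_c = (L_t/L_c)/(d_t/d_c)² = 363.3/65.29 = 5.565.
m_t − m_c = −2.5 log₁₀(5.565) = -1.86.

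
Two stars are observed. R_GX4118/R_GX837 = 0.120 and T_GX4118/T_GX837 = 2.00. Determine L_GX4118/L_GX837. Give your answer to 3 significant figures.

0.230

From the Stefan–Boltzmann law, L ∝ R²T⁴, so
L_GX4118/L_GX837 = (R_GX4118/R_GX837)² (T_GX4118/T_GX837)⁴ = (0.120)² × (2.00)⁴ = 0.01440 × 16.00 = 0.2304.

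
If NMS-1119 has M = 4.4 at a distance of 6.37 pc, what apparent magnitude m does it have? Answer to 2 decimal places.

3.42

m = M + 5 log₁₀(d/10 pc) = 4.4 + 5 log₁₀(6.37/10)
  = 4.4 + 5 × -0.196 = 4.4 + -0.98 = 3.42.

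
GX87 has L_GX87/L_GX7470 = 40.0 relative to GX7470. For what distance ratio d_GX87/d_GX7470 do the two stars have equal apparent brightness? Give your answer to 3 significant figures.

Equal flux requires L_GX87/d_GX87² = L_GX7470/d_GX7470², so d_GX87/d_GX7470 = √(L_GX87/L_GX7470)
= √(40.0) = 6.325.

6.32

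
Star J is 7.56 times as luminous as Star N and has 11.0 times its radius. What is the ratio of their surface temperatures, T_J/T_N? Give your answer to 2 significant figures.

0.50

L ∝ R²T⁴ gives T ∝ (L/R²)^(1/4), so
T_J/T_N = (7.56 / 11.0²)^(1/4) = (0.06248)^(1/4) = 0.5000.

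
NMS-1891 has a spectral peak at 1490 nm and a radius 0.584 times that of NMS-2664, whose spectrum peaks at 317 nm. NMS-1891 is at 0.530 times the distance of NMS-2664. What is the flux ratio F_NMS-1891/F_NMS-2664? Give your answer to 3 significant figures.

0.00249

Wien's law: T_NMS-1891/T_NMS-2664 = λ_NMS-2664/λ_NMS-1891 = 317/1490 = 0.2128.
L_NMS-1891/L_NMS-2664 = (R_NMS-1891/R_NMS-2664)²(T_NMS-1891/T_NMS-2664)⁴ = (0.584)²(0.2128)⁴ = 6.987×10^-4.
F_NMS-1891/F_NMS-2664 = (L_NMS-1891/L_NMS-2664)/(d_NMS-1891/d_NMS-2664)² = 6.987×10^-4/(0.530)² = 0.002488.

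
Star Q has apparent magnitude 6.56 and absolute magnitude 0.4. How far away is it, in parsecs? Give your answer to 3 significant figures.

m − M = 5 log₁₀(d/10 pc)
6.56 − (0.4) = 6.16 = 5 log₁₀(d/10)
d = 10 × 10^(6.16/5) = 10 × 10^1.232 = 170.6 pc.

171 pc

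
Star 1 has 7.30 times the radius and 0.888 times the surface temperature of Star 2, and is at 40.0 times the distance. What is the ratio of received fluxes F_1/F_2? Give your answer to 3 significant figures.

0.0207

L_1/L_2 = (R_1/R_2)²(T_1/T_2)⁴ = (7.30)² × (0.888)⁴ = 33.14.
F_1/F_2 = (L_1/L_2)/(d_1/d_2)² = 33.14 / (40.0)² = 0.02071.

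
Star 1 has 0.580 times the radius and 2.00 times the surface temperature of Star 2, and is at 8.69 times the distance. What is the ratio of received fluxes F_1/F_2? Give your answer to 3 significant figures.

L_1/L_2 = (R_1/R_2)²(T_1/T_2)⁴ = (0.580)² × (2.00)⁴ = 5.382.
F_1/F_2 = (L_1/L_2)/(d_1/d_2)² = 5.382 / (8.69)² = 0.07127.

0.0713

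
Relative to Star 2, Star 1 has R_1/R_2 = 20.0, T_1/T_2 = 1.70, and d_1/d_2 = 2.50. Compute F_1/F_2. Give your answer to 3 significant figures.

535

L_1/L_2 = (R_1/R_2)²(T_1/T_2)⁴ = (20.0)² × (1.70)⁴ = 3341.
F_1/F_2 = (L_1/L_2)/(d_1/d_2)² = 3341 / (2.50)² = 534.5.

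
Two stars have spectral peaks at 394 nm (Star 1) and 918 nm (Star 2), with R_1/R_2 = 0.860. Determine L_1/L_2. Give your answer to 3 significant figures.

21.8

Wien's law gives T ∝ 1/λ_max, so T_1/T_2 = λ_2/λ_1 = 918/394 = 2.330.
Then L ∝ R²T⁴ gives L_1/L_2 = (0.860)² × (2.330)⁴ = 0.7396 × 29.47 = 21.80.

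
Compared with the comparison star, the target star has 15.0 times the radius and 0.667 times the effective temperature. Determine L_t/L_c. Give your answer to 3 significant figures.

44.5

From the Stefan–Boltzmann law, L ∝ R²T⁴, so
L_t/L_c = (R_t/R_c)² (T_t/T_c)⁴ = (15.0)² × (0.667)⁴ = 225.0 × 0.1979 = 44.53.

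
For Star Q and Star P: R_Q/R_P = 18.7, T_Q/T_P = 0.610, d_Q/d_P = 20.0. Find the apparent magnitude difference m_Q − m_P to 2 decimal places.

L_Q/L_P = (18.7)²(0.610)⁴ = 48.42.
F_Q/F_P = (L_Q/L_P)/(d_Q/d_P)² = 48.42/400.0 = 0.1210.
m_Q − m_P = −2.5 log₁₀(0.1210) = 2.29.

2.29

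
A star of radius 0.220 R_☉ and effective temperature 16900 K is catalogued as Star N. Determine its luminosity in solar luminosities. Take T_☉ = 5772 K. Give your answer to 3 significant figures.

L/L_☉ = (R/R_☉)² (T/T_☉)⁴ = (0.220)² × (16900/5772)⁴
       = 0.04840 × (2.928)⁴ = 0.04840 × 73.49 = 3.557.

3.56 solar luminosities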